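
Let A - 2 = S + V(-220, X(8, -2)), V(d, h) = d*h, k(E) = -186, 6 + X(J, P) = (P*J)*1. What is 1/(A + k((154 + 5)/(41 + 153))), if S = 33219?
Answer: 1/37875 ≈ 2.6403e-5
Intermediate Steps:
X(J, P) = -6 + J*P (X(J, P) = -6 + (P*J)*1 = -6 + (J*P)*1 = -6 + J*P)
A = 38061 (A = 2 + (33219 - 220*(-6 + 8*(-2))) = 2 + (33219 - 220*(-6 - 16)) = 2 + (33219 - 220*(-22)) = 2 + (33219 + 4840) = 2 + 38059 = 38061)
1/(A + k((154 + 5)/(41 + 153))) = 1/(38061 - 186) = 1/37875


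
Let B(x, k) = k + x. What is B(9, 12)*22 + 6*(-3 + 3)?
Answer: 462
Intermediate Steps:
B(9, 12)*22 + 6*(-3 + 3) = (12 + 9)*22 + 6*(-3 + 3) = 21*22 + 6*0 = 462 + 0 = 462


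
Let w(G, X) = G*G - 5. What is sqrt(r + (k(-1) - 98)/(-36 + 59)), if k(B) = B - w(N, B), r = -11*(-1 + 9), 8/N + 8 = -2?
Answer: I*sqrt(1218218)/115 ≈ 9.5976*I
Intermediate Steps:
N = -4/5 (N = 8/(-8 - 2) = 8/(-10) = 8*(-1/10) = -4/5 ≈ -0.80000)
w(G, X) = -5 + G**2 (w(G, X) = G**2 - 5 = -5 + G**2)
r = -88 (r = -11*8 = -88)
k(B) = 109/25 + B (k(B) = B - (-5 + (-4/5)**2) = B - (-5 + 16/25) = B - 1*(-109/25) = B + 109/25 = 109/25 + B)
sqrt(r + (k(-1) - 98)/(-36 + 59)) = sqrt(-88 + ((109/25 - 1) - 98)/(-36 + 59)) = sqrt(-88 + (84/25 - 98)/23) = sqrt(-88 - 2366/25*1/23) = sqrt(-88 - 2366/575) = sqrt(-52966/575) = I*sqrt(1218218)/115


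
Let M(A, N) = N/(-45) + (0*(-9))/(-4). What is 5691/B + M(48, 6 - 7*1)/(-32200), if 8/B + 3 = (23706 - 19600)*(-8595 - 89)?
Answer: -18377049484832063/724500 ≈ -2.5365e+10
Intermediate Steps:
M(A, N) = -N/45 (M(A, N) = N*(-1/45) + 0*(-¼) = -N/45 + 0 = -N/45)
B = -8/35656507 (B = 8/(-3 + (23706 - 19600)*(-8595 - 89)) = 8/(-3 + 4106*(-8684)) = 8/(-3 - 35656504) = 8/(-35656507) = 8*(-1/35656507) = -8/35656507 ≈ -2.2436e-7)
5691/B + M(48, 6 - 7*1)/(-32200) = 5691/(-8/35656507) - (6 - 7*1)/45/(-32200) = 5691*(-35656507/8) - (6 - 7)/45*(-1/32200) = -202921181337/8 - 1/45*(-1)*(-1/32200) = -202921181337/8 + (1/45)*(-1/32200) = -202921181337/8 - 1/1449000 = -18377049484832063/724500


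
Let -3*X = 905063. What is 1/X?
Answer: -3/905063 ≈ -3.3147e-6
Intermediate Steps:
X = -905063/3 (X = -⅓*905063 = -905063/3 ≈ -3.0169e+5)
1/X = 1/(-905063/3) = -3/905063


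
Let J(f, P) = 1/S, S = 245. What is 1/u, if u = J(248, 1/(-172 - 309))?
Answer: 245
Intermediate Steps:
J(f, P) = 1/245
u = 1/245 ≈ 0.0040816
1/u = 1/(1/245) = 245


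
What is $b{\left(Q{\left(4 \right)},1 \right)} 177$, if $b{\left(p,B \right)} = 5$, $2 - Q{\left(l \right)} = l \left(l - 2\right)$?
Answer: $885$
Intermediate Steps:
$Q{\left(l \right)} = 2 - l \left(-2 + l\right)$ ($Q{\left(l \right)} = 2 - l \left(l - 2\right) = 2 - l \left(-2 + l\right)$)
$b{\left(Q{\left(4 \right)},1 \right)} 177 = 5 \cdot 177 = 885$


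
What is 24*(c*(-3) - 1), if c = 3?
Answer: -240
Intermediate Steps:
24*(c*(-3) - 1) = 24*(3*(-3) - 1) = 24*(-9 - 1) = 24*(-10) = -240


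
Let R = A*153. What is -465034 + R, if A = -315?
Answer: -513229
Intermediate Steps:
R = -48195 (R = -315*153 = -48195)
-465034 + R = -465034 - 48195 = -513229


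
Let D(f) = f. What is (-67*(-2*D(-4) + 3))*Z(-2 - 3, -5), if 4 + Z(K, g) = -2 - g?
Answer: 737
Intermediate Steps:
Z(K, g) = -6 - g (Z(K, g) = -4 + (-2 - g) = -6 - g)
(-67*(-2*D(-4) + 3))*Z(-2 - 3, -5) = (-67*(-2*(-4) + 3))*(-6 - 1*(-5)) = (-67*(8 + 3))*(-6 + 5) = -67*11*(-1) = -737*(-1) = 737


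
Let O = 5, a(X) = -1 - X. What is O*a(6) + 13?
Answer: -22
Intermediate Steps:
O*a(6) + 13 = 5*(-1 - 1*6) + 13 = 5*(-1 - 6) + 13 = 5*(-7) + 13 = -35 + 13 = -22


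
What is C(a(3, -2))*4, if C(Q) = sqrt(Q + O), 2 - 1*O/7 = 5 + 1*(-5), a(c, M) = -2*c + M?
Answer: 4*sqrt(6) ≈ 9.7980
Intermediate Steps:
a(c, M) = M - 2*c
O = 14 (O = 14 - 7*(5 + 1*(-5)) = 14 - 7*(5 - 5) = 14 - 7*0 = 14 + 0 = 14)
C(Q) = sqrt(14 + Q) (C(Q) = sqrt(Q + 14) = sqrt(14 + Q))
C(a(3, -2))*4 = sqrt(14 + (-2 - 2*3))*4 = sqrt(14 + (-2 - 6))*4 = sqrt(14 - 8)*4 = sqrt(6)*4 = 4*sqrt(6)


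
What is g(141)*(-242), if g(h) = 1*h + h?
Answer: -68244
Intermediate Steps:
g(h) = 2*h (g(h) = h + h = 2*h)
g(141)*(-242) = (2*141)*(-242) = 282*(-242) = -68244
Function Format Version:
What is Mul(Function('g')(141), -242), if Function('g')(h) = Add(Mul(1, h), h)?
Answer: -68244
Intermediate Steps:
Function('g')(h) = Mul(2, h) (Function('g')(h) = Add(h, h) = Mul(2, h))
Mul(Function('g')(141), -242) = Mul(Mul(2, 141), -242) = Mul(282, -242) = -68244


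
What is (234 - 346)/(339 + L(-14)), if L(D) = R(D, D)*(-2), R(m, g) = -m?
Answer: -112/311 ≈ -0.36013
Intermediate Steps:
L(D) = 2*D (L(D) = -D*(-2) = 2*D)
(234 - 346)/(339 + L(-14)) = (234 - 346)/(339 + 2*(-14)) = -112/(339 - 28) = -112/311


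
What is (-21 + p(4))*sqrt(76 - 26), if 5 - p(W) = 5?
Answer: -105*sqrt(2) ≈ -148.49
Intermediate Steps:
p(W) = 0 (p(W) = 5 - 1*5 = 5 - 5 = 0)
(-21 + p(4))*sqrt(76 - 26) = (-21 + 0)*sqrt(76 - 26) = -105*sqrt(2)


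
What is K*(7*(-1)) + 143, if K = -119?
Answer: 976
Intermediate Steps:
K*(7*(-1)) + 143 = -833*(-1) + 143 = -119*(-7) + 143 = 833 + 143 = 976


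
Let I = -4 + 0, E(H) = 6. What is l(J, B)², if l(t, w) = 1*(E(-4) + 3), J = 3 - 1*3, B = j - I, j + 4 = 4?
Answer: 81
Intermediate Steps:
j = 0 (j = -4 + 4 = 0)
I = -4
B = 4 (B = 0 - 1*(-4) = 0 + 4 = 4)
J = 0 (J = 3 - 3 = 0)
l(t, w) = 9 (l(t, w) = 1*(6 + 3) = 1*9 = 9)
l(J, B)² = 9² = 81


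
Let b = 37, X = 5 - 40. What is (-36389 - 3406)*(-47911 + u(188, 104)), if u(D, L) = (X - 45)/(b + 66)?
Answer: 196384862835/103 ≈ 1.9066e+9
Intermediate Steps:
X = -35
u(D, L) = -80/103 (u(D, L) = (-35 - 45)/(37 + 66) = -80/103)
(-36389 - 3406)*(-47911 + u(188, 104)) = (-36389 - 3406)*(-47911 - 80/103) = -39795*(-4934913/103) = 196384862835/103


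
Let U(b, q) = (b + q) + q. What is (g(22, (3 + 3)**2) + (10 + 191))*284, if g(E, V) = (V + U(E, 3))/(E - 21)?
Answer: 75260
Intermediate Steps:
U(b, q) = b + 2*q
g(E, V) = (6 + E + V)/(-21 + E) (g(E, V) = (V + (E + 2*3))/(E - 21) = (V + (E + 6))/(-21 + E) = (V + (6 + E))/(-21 + E) = (6 + E + V)/(-21 + E))
(g(22, (3 + 3)**2) + (10 + 191))*284 = ((6 + 22 + (3 + 3)**2)/(-21 + 22) + (10 + 191))*284 = ((6 + 22 + 6**2)/1 + 201)*284 = (1*(6 + 22 + 36) + 201)*284 = (1*64 + 201)*284 = (64 + 201)*284 = 265*284 = 75260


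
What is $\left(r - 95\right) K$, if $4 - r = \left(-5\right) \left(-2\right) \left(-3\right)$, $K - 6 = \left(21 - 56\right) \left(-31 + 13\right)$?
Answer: $-38796$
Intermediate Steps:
$K = 636$ ($K = 6 + \left(21 - 56\right) \left(-31 + 13\right) = 6 - -630 = 6 + 630 = 636$)
$r = 34$ ($r = 4 - \left(-5\right) \left(-2\right) \left(-3\right) = 4 - 10 \left(-3\right) = 4 - -30 = 4 + 30 = 34$)
$\left(r - 95\right) K = \left(34 - 95\right) 636 = \left(-61\right) 636 = -38796$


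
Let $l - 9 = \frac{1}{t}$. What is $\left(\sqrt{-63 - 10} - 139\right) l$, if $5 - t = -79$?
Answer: $- \frac{105223}{84} + \frac{757 i \sqrt{73}}{84} \approx -1252.7 + 76.998 i$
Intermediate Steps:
$t = 84$ ($t = 5 - -79 = 5 + 79 = 84$)
$l = \frac{757}{84}$ ($l = 9 + \frac{1}{84} = \frac{757}{84} \approx 9.0119$)
$\left(\sqrt{-63 - 10} - 139\right) l = \left(\sqrt{-63 - 10} - 139\right) \frac{757}{84} = \left(\sqrt{-73} - 139\right) \frac{757}{84} = \left(i \sqrt{73} - 139\right) \frac{757}{84} = \left(-139 + i \sqrt{73}\right) \frac{757}{84} = - \frac{105223}{84} + \frac{757 i \sqrt{73}}{84}$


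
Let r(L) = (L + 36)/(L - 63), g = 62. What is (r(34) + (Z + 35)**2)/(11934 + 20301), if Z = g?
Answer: 272791/934815 ≈ 0.29181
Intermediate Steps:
Z = 62
r(L) = (36 + L)/(-63 + L)
(r(34) + (Z + 35)**2)/(11934 + 20301) = ((36 + 34)/(-63 + 34) + (62 + 35)**2)/(11934 + 20301) = (70/(-29) + 97**2)/32235 = (-1/29*70 + 9409)*(1/32235) = (-70/29 + 9409)*(1/32235) = (272791/29)*(1/32235) = 272791/934815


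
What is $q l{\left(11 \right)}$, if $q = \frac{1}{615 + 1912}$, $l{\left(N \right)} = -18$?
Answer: $- \frac{18}{2527} \approx -0.0071231$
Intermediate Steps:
$q = \frac{1}{2527} \approx 0.00039573$
$q l{\left(11 \right)} = \frac{1}{2527} \left(-18\right) = - \frac{18}{2527}$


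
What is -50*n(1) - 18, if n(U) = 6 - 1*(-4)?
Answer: -518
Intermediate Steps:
n(U) = 10 (n(U) = 6 + 4 = 10)
-50*n(1) - 18 = -50*10 - 18 = -500 - 18 = -518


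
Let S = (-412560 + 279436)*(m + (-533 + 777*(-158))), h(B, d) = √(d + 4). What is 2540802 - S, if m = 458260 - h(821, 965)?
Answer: 44593888966 - 133124*√969 ≈ 4.4590e+10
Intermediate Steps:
h(B, d) = √(4 + d)
m = 458260 - √969 (m = 458260 - √(4 + 965) = 458260 - √969 ≈ 4.5823e+5)
S = -44591348164 + 133124*√969 (S = (-412560 + 279436)*((458260 - √969) + (-533 + 777*(-158))) = -133124*((458260 - √969) + (-533 - 122766)) = -133124*((458260 - √969) - 123299) = -133124*(334961 - √969) = -44591348164 + 133124*√969 ≈ -4.4587e+10)
2540802 - S = 2540802 - (-44591348164 + 133124*√969) = 2540802 + (44591348164 - 133124*√969) = 44593888966 - 133124*√969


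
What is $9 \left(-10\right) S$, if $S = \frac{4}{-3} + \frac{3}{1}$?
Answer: $-150$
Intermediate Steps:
$S = \frac{5}{3}$ ($S = 4 \left(- \frac{1}{3}\right) + 3 \cdot 1 = - \frac{4}{3} + 3 = \frac{5}{3} \approx 1.6667$)
$9 \left(-10\right) S = 9 \left(-10\right) \frac{5}{3} = \left(-90\right) \frac{5}{3} = -150$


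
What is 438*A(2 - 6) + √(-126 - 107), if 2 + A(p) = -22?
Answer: -10512 + I*√233 ≈ -10512.0 + 15.264*I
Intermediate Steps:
A(p) = -24 (A(p) = -2 - 22 = -24)
438*A(2 - 6) + √(-126 - 107) = 438*(-24) + √(-126 - 107) = -10512 + √(-233) = -10512 + I*√233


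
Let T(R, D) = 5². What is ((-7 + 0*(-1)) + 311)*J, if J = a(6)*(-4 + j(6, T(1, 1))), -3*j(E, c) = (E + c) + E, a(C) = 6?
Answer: -29792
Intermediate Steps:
T(R, D) = 25
j(E, c) = -2*E/3 - c/3 (j(E, c) = -((E + c) + E)/3 = -(c + 2*E)/3 = -2*E/3 - c/3)
J = -98 (J = 6*(-4 + (-⅔*6 - ⅓*25)) = 6*(-4 + (-4 - 25/3)) = 6*(-4 - 37/3) = 6*(-49/3) = -98)
((-7 + 0*(-1)) + 311)*J = ((-7 + 0*(-1)) + 311)*(-98) = ((-7 + 0) + 311)*(-98) = (-7 + 311)*(-98) = 304*(-98) = -29792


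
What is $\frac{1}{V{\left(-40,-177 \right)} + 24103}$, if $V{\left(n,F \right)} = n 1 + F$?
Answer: $\frac{1}{23886} \approx 4.1866 \cdot 10^{-5}$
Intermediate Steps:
$V{\left(n,F \right)} = F + n$ ($V{\left(n,F \right)} = n + F = F + n$)
$\frac{1}{V{\left(-40,-177 \right)} + 24103} = \frac{1}{\left(-177 - 40\right) + 24103} = \frac{1}{-217 + 24103} = \frac{1}{23886}$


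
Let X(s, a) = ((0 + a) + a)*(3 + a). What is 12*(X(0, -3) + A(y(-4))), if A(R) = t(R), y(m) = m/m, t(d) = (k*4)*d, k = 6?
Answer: 288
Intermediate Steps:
X(s, a) = 2*a*(3 + a) (X(s, a) = (a + a)*(3 + a) = (2*a)*(3 + a) = 2*a*(3 + a))
t(d) = 24*d (t(d) = (6*4)*d = 24*d)
y(m) = 1
A(R) = 24*R
12*(X(0, -3) + A(y(-4))) = 12*(2*(-3)*(3 - 3) + 24*1) = 12*(2*(-3)*0 + 24) = 12*(0 + 24) = 12*24 = 288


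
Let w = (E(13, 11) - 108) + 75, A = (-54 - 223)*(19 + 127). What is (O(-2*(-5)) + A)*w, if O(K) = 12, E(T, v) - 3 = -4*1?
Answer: 1374620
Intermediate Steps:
E(T, v) = -1 (E(T, v) = 3 - 4*1 = 3 - 4 = -1)
A = -40442 (A = -277*146 = -40442)
w = -34 (w = (-1 - 108) + 75 = -109 + 75 = -34)
(O(-2*(-5)) + A)*w = (12 - 40442)*(-34) = -40430*(-34) = 1374620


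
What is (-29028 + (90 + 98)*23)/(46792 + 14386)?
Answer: -12352/30589 ≈ -0.40381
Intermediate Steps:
(-29028 + (90 + 98)*23)/(46792 + 14386) = (-29028 + 188*23)/61178 = (-29028 + 4324)*(1/61178) = -24704*1/61178 = -12352/30589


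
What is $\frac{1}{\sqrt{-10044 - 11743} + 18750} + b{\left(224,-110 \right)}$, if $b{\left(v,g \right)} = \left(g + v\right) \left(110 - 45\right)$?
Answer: $\frac{2605239585420}{351584287} - \frac{i \sqrt{21787}}{351584287} \approx 7410.0 - 4.1983 \cdot 10^{-7} i$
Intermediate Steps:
$b{\left(v,g \right)} = 65 g + 65 v$ ($b{\left(v,g \right)} = \left(g + v\right) 65 = 65 g + 65 v$)
$\frac{1}{\sqrt{-10044 - 11743} + 18750} + b{\left(224,-110 \right)} = \frac{1}{\sqrt{-10044 - 11743} + 18750} + \left(65 \left(-110\right) + 65 \cdot 224\right) = \frac{1}{\sqrt{-21787} + 18750} + \left(-7150 + 14560\right) = \frac{1}{i \sqrt{21787} + 18750} + 7410 = \frac{1}{18750 + i \sqrt{21787}} + 7410 = 7410 + \frac{1}{18750 + i \sqrt{21787}}$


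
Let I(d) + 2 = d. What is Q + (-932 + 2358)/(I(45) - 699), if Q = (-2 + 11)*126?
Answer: 371239/328 ≈ 1131.8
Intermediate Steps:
I(d) = -2 + d
Q = 1134 (Q = 9*126 = 1134)
Q + (-932 + 2358)/(I(45) - 699) = 1134 + (-932 + 2358)/((-2 + 45) - 699) = 1134 + 1426/(43 - 699) = 1134 + 1426/(-656) = 1134 + 1426*(-1/656) = 1134 - 713/328 = 371239/328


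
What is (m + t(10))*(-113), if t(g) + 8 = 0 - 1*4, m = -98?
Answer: 12430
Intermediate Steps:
t(g) = -12 (t(g) = -8 + (0 - 1*4) = -8 + (0 - 4) = -8 - 4 = -12)
(m + t(10))*(-113) = (-98 - 12)*(-113) = -110*(-113) = 12430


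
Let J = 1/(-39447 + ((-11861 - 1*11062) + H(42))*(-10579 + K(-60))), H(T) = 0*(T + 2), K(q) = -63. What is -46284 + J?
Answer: -11288997095795/243907119 ≈ -46284.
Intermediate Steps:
H(T) = 0 (H(T) = 0*(2 + T) = 0)
J = 1/243907119 (J = 1/(-39447 + ((-11861 - 1*11062) + 0)*(-10579 - 63)) = 1/(-39447 + ((-11861 - 11062) + 0)*(-10642)) = 1/(-39447 + (-22923 + 0)*(-10642)) = 1/(-39447 - 22923*(-10642)) = 1/(-39447 + 243946566) = 1/243907119 ≈ 4.0999e-9)
-46284 + J = -46284 + 1/243907119 = -11288997095795/243907119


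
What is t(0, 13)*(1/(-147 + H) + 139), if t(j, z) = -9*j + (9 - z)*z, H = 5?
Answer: -513162/71 ≈ -7227.6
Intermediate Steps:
t(j, z) = -9*j + z*(9 - z)
t(0, 13)*(1/(-147 + H) + 139) = (-1*13² - 9*0 + 9*13)*(1/(-147 + 5) + 139) = (-1*169 + 0 + 117)*(1/(-142) + 139) = (-169 + 0 + 117)*(-1/142 + 139) = -52*19737/142 = -513162/71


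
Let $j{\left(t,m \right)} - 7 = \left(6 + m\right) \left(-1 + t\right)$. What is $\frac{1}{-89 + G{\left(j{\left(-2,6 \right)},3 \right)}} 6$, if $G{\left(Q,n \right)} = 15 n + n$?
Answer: $- \frac{6}{41} \approx -0.14634$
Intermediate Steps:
$j{\left(t,m \right)} = 7 + \left(-1 + t\right) \left(6 + m\right)$ ($j{\left(t,m \right)} = 7 + \left(6 + m\right) \left(-1 + t\right) = 7 + \left(-1 + t\right) \left(6 + m\right)$)
$G{\left(Q,n \right)} = 16 n$
$\frac{1}{-89 + G{\left(j{\left(-2,6 \right)},3 \right)}} 6 = \frac{1}{-89 + 16 \cdot 3} \cdot 6 = \frac{1}{-89 + 48} \cdot 6 = \frac{1}{-41} \cdot 6 = \left(- \frac{1}{41}\right) 6 = - \frac{6}{41}$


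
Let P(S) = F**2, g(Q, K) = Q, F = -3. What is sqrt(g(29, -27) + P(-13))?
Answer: sqrt(38) ≈ 6.1644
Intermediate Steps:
P(S) = 9 (P(S) = (-3)**2 = 9)
sqrt(g(29, -27) + P(-13)) = sqrt(29 + 9) = sqrt(38)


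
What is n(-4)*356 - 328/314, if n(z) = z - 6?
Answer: -559084/157 ≈ -3561.0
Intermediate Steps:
n(z) = -6 + z
n(-4)*356 - 328/314 = (-6 - 4)*356 - 328/314 = -10*356 - 328*1/314 = -3560 - 164/157 = -559084/157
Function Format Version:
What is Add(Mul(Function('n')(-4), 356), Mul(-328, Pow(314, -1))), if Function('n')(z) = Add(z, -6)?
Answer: Rational(-559084, 157) ≈ -3561.0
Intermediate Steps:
Function('n')(z) = Add(-6, z)
Add(Mul(Function('n')(-4), 356), Mul(-328, Pow(314, -1))) = Add(Mul(Add(-6, -4), 356), Mul(-328, Pow(314, -1))) = Add(Mul(-10, 356), Mul(-328, Rational(1, 314))) = Add(-3560, Rational(-164, 157)) = Rational(-559084, 157)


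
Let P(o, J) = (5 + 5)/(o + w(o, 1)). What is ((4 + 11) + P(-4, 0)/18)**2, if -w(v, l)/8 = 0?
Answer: 286225/1296 ≈ 220.85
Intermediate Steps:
w(v, l) = 0 (w(v, l) = -8*0 = 0)
P(o, J) = 10/o (P(o, J) = (5 + 5)/(o + 0) = 10/o)
((4 + 11) + P(-4, 0)/18)**2 = ((4 + 11) + (10/(-4))/18)**2 = (15 + (10*(-1/4))*(1/18))**2 = (15 - 5/2*1/18)**2 = (15 - 5/36)**2 = (535/36)**2 = 286225/1296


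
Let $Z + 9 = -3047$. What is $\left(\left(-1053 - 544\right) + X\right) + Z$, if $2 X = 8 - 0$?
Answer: $-4649$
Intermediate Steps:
$Z = -3056$ ($Z = -9 - 3047 = -3056$)
$X = 4$ ($X = \frac{8 - 0}{2} = \frac{8 + 0}{2} = \frac{1}{2} \cdot 8 = 4$)
$\left(\left(-1053 - 544\right) + X\right) + Z = \left(\left(-1053 - 544\right) + 4\right) - 3056 = \left(-1597 + 4\right) - 3056 = -1593 - 3056 = -4649$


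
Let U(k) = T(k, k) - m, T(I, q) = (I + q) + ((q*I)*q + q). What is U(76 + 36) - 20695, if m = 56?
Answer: 1384513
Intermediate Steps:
T(I, q) = I + 2*q + I*q**2 (T(I, q) = (I + q) + ((I*q)*q + q) = (I + q) + (I*q**2 + q) = (I + q) + (q + I*q**2) = I + 2*q + I*q**2)
U(k) = -56 + k**3 + 3*k (U(k) = (k + 2*k + k*k**2) - 1*56 = (k + 2*k + k**3) - 56 = (k**3 + 3*k) - 56 = -56 + k**3 + 3*k)
U(76 + 36) - 20695 = (-56 + (76 + 36)**3 + 3*(76 + 36)) - 20695 = (-56 + 112**3 + 3*112) - 20695 = (-56 + 1404928 + 336) - 20695 = 1405208 - 20695 = 1384513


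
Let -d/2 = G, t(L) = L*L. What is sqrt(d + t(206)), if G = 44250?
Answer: 4*I*sqrt(2879) ≈ 214.63*I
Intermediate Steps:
t(L) = L**2
d = -88500 (d = -2*44250 = -88500)
sqrt(d + t(206)) = sqrt(-88500 + 206**2) = sqrt(-88500 + 42436) = sqrt(-46064) = 4*I*sqrt(2879)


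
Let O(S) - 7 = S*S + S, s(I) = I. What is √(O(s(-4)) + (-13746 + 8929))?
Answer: I*√4798 ≈ 69.268*I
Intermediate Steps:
O(S) = 7 + S + S² (O(S) = 7 + (S*S + S) = 7 + (S² + S) = 7 + (S + S²) = 7 + S + S²)
√(O(s(-4)) + (-13746 + 8929)) = √((7 - 4 + (-4)²) + (-13746 + 8929)) = √((7 - 4 + 16) - 4817) = √(19 - 4817) = √(-4798) = I*√4798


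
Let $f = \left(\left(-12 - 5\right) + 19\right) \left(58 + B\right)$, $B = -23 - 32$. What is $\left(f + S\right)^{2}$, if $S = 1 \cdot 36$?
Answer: $1764$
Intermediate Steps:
$B = -55$ ($B = -23 - 32 = -55$)
$S = 36$
$f = 6$ ($f = \left(\left(-12 - 5\right) + 19\right) \left(58 - 55\right) = \left(-17 + 19\right) 3 = 2 \cdot 3 = 6$)
$\left(f + S\right)^{2} = \left(6 + 36\right)^{2} = 42^{2} = 1764$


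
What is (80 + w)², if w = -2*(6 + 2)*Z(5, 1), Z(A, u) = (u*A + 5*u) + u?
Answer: 9216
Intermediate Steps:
Z(A, u) = 6*u + A*u (Z(A, u) = (A*u + 5*u) + u = (5*u + A*u) + u = 6*u + A*u)
w = -176 (w = -2*(6 + 2)*1*(6 + 5) = -16*1*11 = -16*11 = -2*88 = -176)
(80 + w)² = (80 - 176)² = (-96)² = 9216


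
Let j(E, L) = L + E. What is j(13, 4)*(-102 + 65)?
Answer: -629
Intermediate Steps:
j(E, L) = E + L
j(13, 4)*(-102 + 65) = (13 + 4)*(-102 + 65) = 17*(-37) = -629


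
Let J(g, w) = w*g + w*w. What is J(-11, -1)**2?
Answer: 144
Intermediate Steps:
J(g, w) = w**2 + g*w (J(g, w) = g*w + w**2 = w**2 + g*w)
J(-11, -1)**2 = (-(-11 - 1))**2 = (-1*(-12))**2 = 12**2 = 144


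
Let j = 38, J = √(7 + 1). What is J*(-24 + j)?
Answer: 28*√2 ≈ 39.598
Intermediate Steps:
J = 2*√2 (J = √8 = 2*√2 ≈ 2.8284)
J*(-24 + j) = (2*√2)*(-24 + 38) = (2*√2)*14 = 28*√2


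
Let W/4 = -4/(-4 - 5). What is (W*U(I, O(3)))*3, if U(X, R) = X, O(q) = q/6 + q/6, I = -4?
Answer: -64/3 ≈ -21.333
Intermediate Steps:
O(q) = q/3 (O(q) = q*(1/6) + q*(1/6) = q/6 + q/6 = q/3)
W = 16/9 (W = 4*(-4/(-4 - 5)) = 4*(-4/(-9)) = 4*(-1/9*(-4)) = 4*(4/9) = 16/9 ≈ 1.7778)
(W*U(I, O(3)))*3 = ((16/9)*(-4))*3 = -64/9*3 = -64/3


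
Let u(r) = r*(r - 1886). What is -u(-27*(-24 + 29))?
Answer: -272835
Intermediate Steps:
u(r) = r*(-1886 + r)
-u(-27*(-24 + 29)) = -(-27*(-24 + 29))*(-1886 - 27*(-24 + 29)) = -(-27*5)*(-1886 - 27*5) = -(-135)*(-1886 - 135) = -(-135)*(-2021) = -1*272835 = -272835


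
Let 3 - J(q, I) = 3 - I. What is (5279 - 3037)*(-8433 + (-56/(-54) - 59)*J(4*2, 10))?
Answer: -545570522/27 ≈ -2.0206e+7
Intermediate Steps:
J(q, I) = I (J(q, I) = 3 - (3 - I) = 3 + (-3 + I) = I)
(5279 - 3037)*(-8433 + (-56/(-54) - 59)*J(4*2, 10)) = (5279 - 3037)*(-8433 + (-56/(-54) - 59)*10) = 2242*(-8433 + (-56*(-1/54) - 59)*10) = 2242*(-8433 + (28/27 - 59)*10) = 2242*(-8433 - 1565/27*10) = 2242*(-8433 - 15650/27) = 2242*(-243341/27) = -545570522/27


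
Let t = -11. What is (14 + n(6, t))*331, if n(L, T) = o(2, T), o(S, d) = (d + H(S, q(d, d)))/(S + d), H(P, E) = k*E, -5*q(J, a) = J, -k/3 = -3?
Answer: 193966/45 ≈ 4310.4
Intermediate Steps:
k = 9 (k = -3*(-3) = 9)
q(J, a) = -J/5
H(P, E) = 9*E
o(S, d) = -4*d/(5*(S + d)) (o(S, d) = (d + 9*(-d/5))/(S + d) = (d - 9*d/5)/(S + d) = (-4*d/5)/(S + d) = -4*d/(5*(S + d)))
n(L, T) = -4*T/(10 + 5*T) (n(L, T) = -4*T/(5*2 + 5*T) = -4*T/(10 + 5*T))
(14 + n(6, t))*331 = (14 - 4*(-11)/(10 + 5*(-11)))*331 = (14 - 4*(-11)/(10 - 55))*331 = (14 - 4*(-11)/(-45))*331 = (14 - 4*(-11)*(-1/45))*331 = (14 - 44/45)*331 = (586/45)*331 = 193966/45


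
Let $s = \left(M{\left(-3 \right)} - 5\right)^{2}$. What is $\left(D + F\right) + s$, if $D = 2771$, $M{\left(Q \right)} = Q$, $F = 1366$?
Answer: $4201$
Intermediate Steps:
$s = 64$ ($s = \left(-3 - 5\right)^{2} = \left(-8\right)^{2} = 64$)
$\left(D + F\right) + s = \left(2771 + 1366\right) + 64 = 4137 + 64 = 4201$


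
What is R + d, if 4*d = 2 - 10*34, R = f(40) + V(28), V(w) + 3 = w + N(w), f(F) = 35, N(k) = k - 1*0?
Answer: 7/2 ≈ 3.5000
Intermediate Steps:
N(k) = k (N(k) = k + 0 = k)
V(w) = -3 + 2*w (V(w) = -3 + (w + w) = -3 + 2*w)
R = 88 (R = 35 + (-3 + 2*28) = 35 + (-3 + 56) = 35 + 53 = 88)
d = -169/2 (d = (2 - 10*34)/4 = (2 - 340)/4 = (¼)*(-338) = -169/2 ≈ -84.500)
R + d = 88 - 169/2 = 7/2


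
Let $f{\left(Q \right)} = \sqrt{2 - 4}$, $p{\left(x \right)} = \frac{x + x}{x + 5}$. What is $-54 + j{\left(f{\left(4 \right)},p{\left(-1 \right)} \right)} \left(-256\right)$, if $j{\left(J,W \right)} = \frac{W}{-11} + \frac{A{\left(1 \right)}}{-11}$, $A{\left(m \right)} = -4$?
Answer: $- \frac{1746}{11} \approx -158.73$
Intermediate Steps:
$p{\left(x \right)} = \frac{2 x}{5 + x}$
$f{\left(Q \right)} = i \sqrt{2}$ ($f{\left(Q \right)} = \sqrt{-2} = i \sqrt{2}$)
$j{\left(J,W \right)} = \frac{4}{11} - \frac{W}{11}$ ($j{\left(J,W \right)} = \frac{W}{-11} - \frac{4}{-11} = W \left(- \frac{1}{11}\right) - - \frac{4}{11} = - \frac{W}{11} + \frac{4}{11} = \frac{4}{11} - \frac{W}{11}$)
$-54 + j{\left(f{\left(4 \right)},p{\left(-1 \right)} \right)} \left(-256\right) = -54 + \left(\frac{4}{11} - \frac{2 \left(-1\right) \frac{1}{5 - 1}}{11}\right) \left(-256\right) = -54 + \left(\frac{4}{11} - \frac{2 \left(-1\right) \frac{1}{4}}{11}\right) \left(-256\right) = -54 + \left(\frac{4}{11} - - \frac{1}{22}\right) \left(-256\right) = -54 + \left(\frac{4}{11} + \frac{1}{22}\right) \left(-256\right) = -54 + \frac{9}{22} \left(-256\right) = -54 - \frac{1152}{11} = - \frac{1746}{11}$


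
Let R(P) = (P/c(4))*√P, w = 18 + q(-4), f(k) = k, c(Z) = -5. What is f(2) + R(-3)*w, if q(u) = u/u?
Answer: 2 + 57*I*√3/5 ≈ 2.0 + 19.745*I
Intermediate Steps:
q(u) = 1
w = 19 (w = 18 + 1 = 19)
R(P) = -P^(3/2)/5 (R(P) = (P/(-5))*√P = (P*(-⅕))*√P = (-P/5)*√P = -P^(3/2)/5)
f(2) + R(-3)*w = 2 - (-3)*I*√3/5*19 = 2 + (3*I*√3/5)*19 = 2 + 57*I*√3/5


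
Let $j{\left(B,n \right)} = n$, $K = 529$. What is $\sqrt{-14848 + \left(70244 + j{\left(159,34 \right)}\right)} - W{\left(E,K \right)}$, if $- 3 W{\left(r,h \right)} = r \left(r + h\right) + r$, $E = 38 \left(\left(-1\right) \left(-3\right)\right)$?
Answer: $24472 + \sqrt{55430} \approx 24707.0$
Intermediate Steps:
$E = 114$ ($E = 38 \cdot 3 = 114$)
$W{\left(r,h \right)} = - \frac{r}{3} - \frac{r \left(h + r\right)}{3}$ ($W{\left(r,h \right)} = - \frac{r \left(r + h\right) + r}{3} = - \frac{r \left(h + r\right) + r}{3} = - \frac{r + r \left(h + r\right)}{3} = - \frac{r}{3} - \frac{r \left(h + r\right)}{3}$)
$\sqrt{-14848 + \left(70244 + j{\left(159,34 \right)}\right)} - W{\left(E,K \right)} = \sqrt{-14848 + \left(70244 + 34\right)} - \left(- \frac{1}{3}\right) 114 \left(1 + 529 + 114\right) = \sqrt{-14848 + 70278} - \left(- \frac{1}{3}\right) 114 \cdot 644 = \sqrt{55430} - -24472 = \sqrt{55430} + 24472 = 24472 + \sqrt{55430}$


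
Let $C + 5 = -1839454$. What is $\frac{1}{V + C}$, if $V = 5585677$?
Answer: $\frac{1}{3746218} \approx 2.6694 \cdot 10^{-7}$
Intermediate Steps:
$C = -1839459$ ($C = -5 - 1839454 = -1839459$)
$\frac{1}{V + C} = \frac{1}{5585677 - 1839459} = \frac{1}{3746218}$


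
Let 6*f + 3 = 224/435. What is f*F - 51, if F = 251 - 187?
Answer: -101147/1305 ≈ -77.507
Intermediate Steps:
F = 64
f = -1081/2610 (f = -½ + (224/435)/6 = -½ + (224*(1/435))/6 = -½ + (⅙)*(224/435) = -½ + 112/1305 = -1081/2610 ≈ -0.41418)
f*F - 51 = -1081/2610*64 - 51 = -34592/1305 - 51 = -101147/1305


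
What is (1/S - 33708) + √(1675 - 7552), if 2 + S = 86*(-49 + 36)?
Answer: -37752961/1120 + 3*I*√653 ≈ -33708.0 + 76.662*I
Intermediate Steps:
S = -1120 (S = -2 + 86*(-49 + 36) = -2 + 86*(-13) = -2 - 1118 = -1120)
(1/S - 33708) + √(1675 - 7552) = (1/(-1120) - 33708) + √(1675 - 7552) = (-1/1120 - 33708) + √(-5877) = -37752961/1120 + 3*I*√653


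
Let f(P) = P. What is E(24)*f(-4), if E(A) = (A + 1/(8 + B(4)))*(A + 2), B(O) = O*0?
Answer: -2509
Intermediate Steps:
B(O) = 0
E(A) = (2 + A)*(⅛ + A) (E(A) = (A + 1/(8 + 0))*(A + 2) = (A + 1/8)*(2 + A) = (A + ⅛)*(2 + A) = (⅛ + A)*(2 + A) = (2 + A)*(⅛ + A))
E(24)*f(-4) = (¼ + 24² + (17/8)*24)*(-4) = (¼ + 576 + 51)*(-4) = (2509/4)*(-4) = -2509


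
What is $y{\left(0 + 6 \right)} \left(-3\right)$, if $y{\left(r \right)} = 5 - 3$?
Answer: $-6$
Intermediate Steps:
$y{\left(r \right)} = 2$ ($y{\left(r \right)} = 5 - 3 = 2$)
$y{\left(0 + 6 \right)} \left(-3\right) = 2 \left(-3\right) = -6$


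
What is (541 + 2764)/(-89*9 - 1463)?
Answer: -3305/2264 ≈ -1.4598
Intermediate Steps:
(541 + 2764)/(-89*9 - 1463) = 3305/(-801 - 1463) = 3305/(-2264) = 3305*(-1/2264) = -3305/2264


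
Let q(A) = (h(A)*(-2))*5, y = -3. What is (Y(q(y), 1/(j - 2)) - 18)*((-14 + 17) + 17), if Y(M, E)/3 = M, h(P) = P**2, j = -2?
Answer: -5760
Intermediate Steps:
q(A) = -10*A**2 (q(A) = (A**2*(-2))*5 = -2*A**2*5 = -10*A**2)
Y(M, E) = 3*M
(Y(q(y), 1/(j - 2)) - 18)*((-14 + 17) + 17) = (3*(-10*(-3)**2) - 18)*((-14 + 17) + 17) = (3*(-10*9) - 18)*(3 + 17) = (3*(-90) - 18)*20 = (-270 - 18)*20 = -288*20 = -5760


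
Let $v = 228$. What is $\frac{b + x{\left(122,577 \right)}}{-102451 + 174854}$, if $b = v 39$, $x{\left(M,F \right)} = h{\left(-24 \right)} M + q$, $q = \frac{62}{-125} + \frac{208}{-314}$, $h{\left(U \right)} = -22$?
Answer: $\frac{121809266}{1420908875} \approx 0.085726$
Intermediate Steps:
$q = - \frac{22734}{19625}$ ($q = 62 \left(- \frac{1}{125}\right) + 208 \left(- \frac{1}{314}\right) = - \frac{62}{125} - \frac{104}{157} = - \frac{22734}{19625} \approx -1.1584$)
$x{\left(M,F \right)} = - \frac{22734}{19625} - 22 M$ ($x{\left(M,F \right)} = - 22 M - \frac{22734}{19625} = - \frac{22734}{19625} - 22 M$)
$b = 8892$ ($b = 228 \cdot 39 = 8892$)
$\frac{b + x{\left(122,577 \right)}}{-102451 + 174854} = \frac{8892 - \frac{52696234}{19625}}{-102451 + 174854} = \frac{8892 - \frac{52696234}{19625}}{72403} = \left(8892 - \frac{52696234}{19625}\right) \frac{1}{72403} = \frac{121809266}{19625} \cdot \frac{1}{72403} = \frac{121809266}{1420908875}$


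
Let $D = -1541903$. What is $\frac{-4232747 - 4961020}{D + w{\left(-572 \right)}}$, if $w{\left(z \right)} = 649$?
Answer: $\frac{835797}{140114} \approx 5.9651$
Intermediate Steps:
$\frac{-4232747 - 4961020}{D + w{\left(-572 \right)}} = \frac{-4232747 - 4961020}{-1541903 + 649} = - \frac{9193767}{-1541254} = \left(-9193767\right) \left(- \frac{1}{1541254}\right) = \frac{835797}{140114}$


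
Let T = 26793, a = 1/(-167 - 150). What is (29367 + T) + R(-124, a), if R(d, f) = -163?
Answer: 55997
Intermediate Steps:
a = -1/317 (a = 1/(-317) = -1/317 ≈ -0.0031546)
(29367 + T) + R(-124, a) = (29367 + 26793) - 163 = 56160 - 163 = 55997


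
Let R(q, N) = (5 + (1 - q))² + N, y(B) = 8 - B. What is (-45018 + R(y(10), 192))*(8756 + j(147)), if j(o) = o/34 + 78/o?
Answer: -326663743123/833 ≈ -3.9215e+8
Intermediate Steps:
j(o) = 78/o + o/34 (j(o) = o*(1/34) + 78/o = o/34 + 78/o = 78/o + o/34)
R(q, N) = N + (6 - q)² (R(q, N) = (6 - q)² + N = N + (6 - q)²)
(-45018 + R(y(10), 192))*(8756 + j(147)) = (-45018 + (192 + (-6 + (8 - 1*10))²))*(8756 + (78/147 + (1/34)*147)) = (-45018 + (192 + (-6 + (8 - 10))²))*(8756 + (78*(1/147) + 147/34)) = (-45018 + (192 + (-6 - 2)²))*(8756 + (26/49 + 147/34)) = (-45018 + (192 + (-8)²))*(8756 + 8087/1666) = (-45018 + (192 + 64))*(14595583/1666) = (-45018 + 256)*(14595583/1666) = -44762*14595583/1666 = -326663743123/833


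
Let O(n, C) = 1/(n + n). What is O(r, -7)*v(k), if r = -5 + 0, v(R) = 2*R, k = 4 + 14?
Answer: -18/5 ≈ -3.6000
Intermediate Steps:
k = 18
r = -5
O(n, C) = 1/(2*n)
O(r, -7)*v(k) = ((1/2)/(-5))*(2*18) = ((1/2)*(-1/5))*36 = -1/10*36 = -18/5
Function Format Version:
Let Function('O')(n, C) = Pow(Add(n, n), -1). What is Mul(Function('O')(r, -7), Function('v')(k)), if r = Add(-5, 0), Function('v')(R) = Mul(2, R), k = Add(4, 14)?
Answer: Rational(-18, 5) ≈ -3.6000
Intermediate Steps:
k = 18
r = -5
Function('O')(n, C) = Mul(Rational(1, 2), Pow(n, -1)) (Function('O')(n, C) = Pow(Mul(2, n), -1) = Mul(Rational(1, 2), Pow(n, -1)))
Mul(Function('O')(r, -7), Function('v')(k)) = Mul(Mul(Rational(1, 2), Pow(-5, -1)), Mul(2, 18)) = Mul(Mul(Rational(1, 2), Rational(-1, 5)), 36) = Mul(Rational(-1, 10), 36) = Rational(-18, 5)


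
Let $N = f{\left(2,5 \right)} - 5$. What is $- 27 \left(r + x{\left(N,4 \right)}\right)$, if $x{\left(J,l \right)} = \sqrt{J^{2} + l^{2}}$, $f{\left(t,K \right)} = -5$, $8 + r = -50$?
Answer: $1566 - 54 \sqrt{29} \approx 1275.2$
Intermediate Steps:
$r = -58$ ($r = -8 - 50 = -58$)
$N = -10$ ($N = -5 - 5 = -10$)
$- 27 \left(r + x{\left(N,4 \right)}\right) = - 27 \left(-58 + \sqrt{\left(-10\right)^{2} + 4^{2}}\right) = - 27 \left(-58 + \sqrt{100 + 16}\right) = - 27 \left(-58 + \sqrt{116}\right) = - 27 \left(-58 + 2 \sqrt{29}\right) = 1566 - 54 \sqrt{29}$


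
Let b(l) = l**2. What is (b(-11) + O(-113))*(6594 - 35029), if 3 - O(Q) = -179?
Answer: -8615805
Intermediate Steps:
O(Q) = 182 (O(Q) = 3 - 1*(-179) = 3 + 179 = 182)
(b(-11) + O(-113))*(6594 - 35029) = ((-11)**2 + 182)*(6594 - 35029) = (121 + 182)*(-28435) = 303*(-28435) = -8615805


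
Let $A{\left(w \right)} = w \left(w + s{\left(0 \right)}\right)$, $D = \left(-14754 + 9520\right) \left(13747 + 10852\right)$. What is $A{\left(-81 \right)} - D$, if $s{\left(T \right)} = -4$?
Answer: $128758051$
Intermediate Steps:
$D = -128751166$ ($D = \left(-5234\right) 24599 = -128751166$)
$A{\left(w \right)} = w \left(-4 + w\right)$ ($A{\left(w \right)} = w \left(w - 4\right) = w \left(-4 + w\right)$)
$A{\left(-81 \right)} - D = - 81 \left(-4 - 81\right) - -128751166 = \left(-81\right) \left(-85\right) + 128751166 = 6885 + 128751166 = 128758051$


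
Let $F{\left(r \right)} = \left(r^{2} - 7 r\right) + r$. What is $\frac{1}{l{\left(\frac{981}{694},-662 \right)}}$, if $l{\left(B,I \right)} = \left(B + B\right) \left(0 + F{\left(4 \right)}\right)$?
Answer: $- \frac{347}{7848} \approx -0.044215$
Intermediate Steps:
$F{\left(r \right)} = r^{2} - 6 r$
$l{\left(B,I \right)} = - 16 B$ ($l{\left(B,I \right)} = \left(B + B\right) \left(0 + 4 \left(-6 + 4\right)\right) = 2 B \left(0 + 4 \left(-2\right)\right) = 2 B \left(0 - 8\right) = 2 B \left(-8\right) = - 16 B$)
$\frac{1}{l{\left(\frac{981}{694},-662 \right)}} = \frac{1}{\left(-16\right) \frac{981}{694}} = \frac{1}{- \frac{7848}{347}} = - \frac{347}{7848}$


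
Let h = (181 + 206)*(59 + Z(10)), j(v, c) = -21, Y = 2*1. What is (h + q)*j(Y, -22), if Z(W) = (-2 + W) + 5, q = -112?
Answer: -582792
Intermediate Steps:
Z(W) = 3 + W
Y = 2
h = 27864 (h = (181 + 206)*(59 + (3 + 10)) = 387*(59 + 13) = 387*72 = 27864)
(h + q)*j(Y, -22) = (27864 - 112)*(-21) = 27752*(-21) = -582792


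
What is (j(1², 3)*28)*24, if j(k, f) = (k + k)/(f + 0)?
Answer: 448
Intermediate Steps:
j(k, f) = 2*k/f (j(k, f) = (2*k)/f = 2*k/f)
(j(1², 3)*28)*24 = ((2*1²/3)*28)*24 = ((2*1*(⅓))*28)*24 = ((⅔)*28)*24 = (56/3)*24 = 448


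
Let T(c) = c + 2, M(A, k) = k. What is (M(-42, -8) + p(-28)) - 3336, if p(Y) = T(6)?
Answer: -3336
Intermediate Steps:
T(c) = 2 + c
p(Y) = 8 (p(Y) = 2 + 6 = 8)
(M(-42, -8) + p(-28)) - 3336 = (-8 + 8) - 3336 = 0 - 3336 = -3336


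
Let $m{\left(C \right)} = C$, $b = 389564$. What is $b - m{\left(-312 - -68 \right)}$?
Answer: $389808$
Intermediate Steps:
$b - m{\left(-312 - -68 \right)} = 389564 - \left(-312 - -68\right) = 389564 - \left(-312 + 68\right) = 389564 - -244 = 389564 + 244 = 389808$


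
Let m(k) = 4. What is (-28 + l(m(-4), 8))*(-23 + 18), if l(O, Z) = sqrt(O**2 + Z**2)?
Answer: 140 - 20*sqrt(5) ≈ 95.279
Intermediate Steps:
(-28 + l(m(-4), 8))*(-23 + 18) = (-28 + sqrt(4**2 + 8**2))*(-23 + 18) = (-28 + sqrt(16 + 64))*(-5) = (-28 + sqrt(80))*(-5) = (-28 + 4*sqrt(5))*(-5) = 140 - 20*sqrt(5)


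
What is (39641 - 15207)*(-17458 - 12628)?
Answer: -735121324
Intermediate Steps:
(39641 - 15207)*(-17458 - 12628) = 24434*(-30086) = -735121324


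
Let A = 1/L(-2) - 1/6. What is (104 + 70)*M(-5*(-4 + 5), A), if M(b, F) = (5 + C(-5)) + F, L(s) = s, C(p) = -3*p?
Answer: 3364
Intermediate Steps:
A = -2/3 (A = 1/(-2) - 1/6 = 1*(-1/2) - 1*1/6 = -1/2 - 1/6 = -2/3 ≈ -0.66667)
M(b, F) = 20 + F (M(b, F) = (5 - 3*(-5)) + F = (5 + 15) + F = 20 + F)
(104 + 70)*M(-5*(-4 + 5), A) = (104 + 70)*(20 - 2/3) = 174*(58/3) = 3364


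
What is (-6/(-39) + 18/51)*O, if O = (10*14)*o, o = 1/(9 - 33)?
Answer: -1960/663 ≈ -2.9563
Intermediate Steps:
o = -1/24 (o = 1/(-24) = -1/24 ≈ -0.041667)
O = -35/6 (O = (10*14)*(-1/24) = 140*(-1/24) = -35/6 ≈ -5.8333)
(-6/(-39) + 18/51)*O = (-6/(-39) + 18/51)*(-35/6) = (-6*(-1/39) + 18*(1/51))*(-35/6) = (2/13 + 6/17)*(-35/6) = (112/221)*(-35/6) = -1960/663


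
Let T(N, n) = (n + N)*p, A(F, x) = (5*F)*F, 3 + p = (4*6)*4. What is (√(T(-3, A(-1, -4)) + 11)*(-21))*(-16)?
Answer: 336*√197 ≈ 4716.0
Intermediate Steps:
p = 93 (p = -3 + (4*6)*4 = -3 + 24*4 = -3 + 96 = 93)
A(F, x) = 5*F²
T(N, n) = 93*N + 93*n (T(N, n) = (n + N)*93 = (N + n)*93 = 93*N + 93*n)
(√(T(-3, A(-1, -4)) + 11)*(-21))*(-16) = (√((93*(-3) + 93*(5*(-1)²)) + 11)*(-21))*(-16) = (√((-279 + 93*(5*1)) + 11)*(-21))*(-16) = (√((-279 + 93*5) + 11)*(-21))*(-16) = (√((-279 + 465) + 11)*(-21))*(-16) = (√(186 + 11)*(-21))*(-16) = (√197*(-21))*(-16) = -21*√197*(-16) = 336*√197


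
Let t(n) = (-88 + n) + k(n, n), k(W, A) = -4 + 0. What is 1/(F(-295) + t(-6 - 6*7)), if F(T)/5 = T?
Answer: -1/1615 ≈ -0.00061920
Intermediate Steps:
k(W, A) = -4
F(T) = 5*T
t(n) = -92 + n (t(n) = (-88 + n) - 4 = -92 + n)
1/(F(-295) + t(-6 - 6*7)) = 1/(5*(-295) + (-92 + (-6 - 6*7))) = 1/(-1475 + (-92 + (-6 - 42))) = 1/(-1475 + (-92 - 48)) = 1/(-1475 - 140) = 1/(-1615) = -1/1615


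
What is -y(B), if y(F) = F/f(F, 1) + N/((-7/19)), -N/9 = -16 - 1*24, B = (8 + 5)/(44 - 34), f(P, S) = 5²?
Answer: 1709909/1750 ≈ 977.09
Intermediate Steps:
f(P, S) = 25
B = 13/10 ≈ 1.3000
N = 360 (N = -9*(-16 - 1*24) = -9*(-16 - 24) = -9*(-40) = 360)
y(F) = -6840/7 + F/25 (y(F) = F/25 + 360/((-7/19)) = F*(1/25) + 360/((-7*1/19)) = F/25 + 360/(-7/19) = F/25 + 360*(-19/7) = F/25 - 6840/7 = -6840/7 + F/25)
-y(B) = -(-6840/7 + (1/25)*(13/10)) = -(-6840/7 + 13/250) = -1*(-1709909/1750) = 1709909/1750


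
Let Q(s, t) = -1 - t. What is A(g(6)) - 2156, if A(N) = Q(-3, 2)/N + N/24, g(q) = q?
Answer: -8625/4 ≈ -2156.3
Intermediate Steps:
A(N) = -3/N + N/24 (A(N) = (-1 - 1*2)/N + N/24 = (-1 - 2)/N + N*(1/24) = -3/N + N/24)
A(g(6)) - 2156 = (-3/6 + (1/24)*6) - 2156 = (-3*⅙ + ¼) - 2156 = (-½ + ¼) - 2156 = -¼ - 2156 = -8625/4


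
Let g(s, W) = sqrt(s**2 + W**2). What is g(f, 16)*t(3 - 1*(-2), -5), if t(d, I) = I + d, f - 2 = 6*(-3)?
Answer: 0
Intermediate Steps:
f = -16 (f = 2 + 6*(-3) = 2 - 18 = -16)
g(s, W) = sqrt(W**2 + s**2)
g(f, 16)*t(3 - 1*(-2), -5) = sqrt(16**2 + (-16)**2)*(-5 + (3 - 1*(-2))) = sqrt(256 + 256)*(-5 + (3 + 2)) = sqrt(512)*(-5 + 5) = (16*sqrt(2))*0 = 0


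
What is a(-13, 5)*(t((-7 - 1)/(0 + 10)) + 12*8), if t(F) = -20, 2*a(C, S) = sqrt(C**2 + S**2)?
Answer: 38*sqrt(194) ≈ 529.28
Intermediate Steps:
a(C, S) = sqrt(C**2 + S**2)/2
a(-13, 5)*(t((-7 - 1)/(0 + 10)) + 12*8) = (sqrt((-13)**2 + 5**2)/2)*(-20 + 12*8) = (sqrt(169 + 25)/2)*(-20 + 96) = (sqrt(194)/2)*76 = 38*sqrt(194)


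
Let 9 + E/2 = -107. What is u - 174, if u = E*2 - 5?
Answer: -643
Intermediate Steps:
E = -232 (E = -18 + 2*(-107) = -18 - 214 = -232)
u = -469 (u = -232*2 - 5 = -464 - 5 = -469)
u - 174 = -469 - 174 = -643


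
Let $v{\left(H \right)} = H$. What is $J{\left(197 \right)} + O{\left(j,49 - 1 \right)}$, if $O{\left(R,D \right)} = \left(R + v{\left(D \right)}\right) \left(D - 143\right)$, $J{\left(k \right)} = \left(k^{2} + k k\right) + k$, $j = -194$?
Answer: $91685$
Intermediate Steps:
$J{\left(k \right)} = k + 2 k^{2}$ ($J{\left(k \right)} = \left(k^{2} + k^{2}\right) + k = 2 k^{2} + k = k + 2 k^{2}$)
$O{\left(R,D \right)} = \left(-143 + D\right) \left(D + R\right)$ ($O{\left(R,D \right)} = \left(R + D\right) \left(D - 143\right) = \left(D + R\right) \left(-143 + D\right) = \left(-143 + D\right) \left(D + R\right)$)
$J{\left(197 \right)} + O{\left(j,49 - 1 \right)} = 197 \left(1 + 2 \cdot 197\right) + \left(\left(49 - 1\right)^{2} - 143 \left(49 - 1\right) - -27742 + \left(49 - 1\right) \left(-194\right)\right) = 197 \left(1 + 394\right) + \left(\left(49 - 1\right)^{2} - 143 \left(49 - 1\right) + 27742 + \left(49 - 1\right) \left(-194\right)\right) = 197 \cdot 395 + \left(48^{2} - 6864 + 27742 + 48 \left(-194\right)\right) = 77815 + \left(2304 - 6864 + 27742 - 9312\right) = 77815 + 13870 = 91685$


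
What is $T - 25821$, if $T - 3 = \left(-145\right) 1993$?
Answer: $-314803$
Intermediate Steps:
$T = -288982$ ($T = 3 - 288985 = -288982$)
$T - 25821 = -288982 - 25821 = -314803$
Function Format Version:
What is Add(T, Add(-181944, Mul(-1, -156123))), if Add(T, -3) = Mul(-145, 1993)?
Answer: -314803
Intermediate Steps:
T = -288982 (T = Add(3, Mul(-145, 1993)) = Add(3, -288985) = -288982)
Add(T, Add(-181944, Mul(-1, -156123))) = Add(-288982, Add(-181944, Mul(-1, -156123))) = Add(-288982, Add(-181944, 156123)) = Add(-288982, -25821) = -314803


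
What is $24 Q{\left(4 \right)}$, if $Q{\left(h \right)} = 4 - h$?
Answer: $0$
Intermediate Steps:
$24 Q{\left(4 \right)} = 24 \left(4 - 4\right) = 24 \cdot 0 = 0$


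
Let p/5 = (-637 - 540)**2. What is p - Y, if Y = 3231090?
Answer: 3695555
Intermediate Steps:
p = 6926645 (p = 5*(-637 - 540)**2 = 5*(-1177)**2 = 5*1385329 = 6926645)
p - Y = 6926645 - 1*3231090 = 6926645 - 3231090 = 3695555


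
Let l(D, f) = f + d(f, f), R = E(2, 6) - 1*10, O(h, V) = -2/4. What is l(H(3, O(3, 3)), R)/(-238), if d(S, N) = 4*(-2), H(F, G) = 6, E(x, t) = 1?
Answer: 1/14 ≈ 0.071429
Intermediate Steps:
O(h, V) = -1/2 (O(h, V) = -2*1/4 = -1/2)
d(S, N) = -8
R = -9 (R = 1 - 1*10 = 1 - 10 = -9)
l(D, f) = -8 + f (l(D, f) = f - 8 = -8 + f)
l(H(3, O(3, 3)), R)/(-238) = (-8 - 9)/(-238) = -17*(-1/238) = 1/14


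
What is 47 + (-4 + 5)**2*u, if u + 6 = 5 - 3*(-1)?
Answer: 49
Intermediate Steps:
u = 2 (u = -6 + (5 - 3*(-1)) = -6 + (5 + 3) = -6 + 8 = 2)
47 + (-4 + 5)**2*u = 47 + (-4 + 5)**2*2 = 47 + 1**2*2 = 47 + 1*2 = 47 + 2 = 49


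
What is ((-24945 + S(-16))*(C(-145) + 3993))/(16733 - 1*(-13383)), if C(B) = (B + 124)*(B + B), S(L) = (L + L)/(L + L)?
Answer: -62877588/7529 ≈ -8351.4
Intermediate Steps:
S(L) = 1 (S(L) = (2*L)/((2*L)) = (2*L)*(1/(2*L)) = 1)
C(B) = 2*B*(124 + B) (C(B) = (124 + B)*(2*B) = 2*B*(124 + B))
((-24945 + S(-16))*(C(-145) + 3993))/(16733 - 1*(-13383)) = ((-24945 + 1)*(2*(-145)*(124 - 145) + 3993))/(16733 - 1*(-13383)) = (-24944*(2*(-145)*(-21) + 3993))/(16733 + 13383) = -24944*(6090 + 3993)/30116 = -24944*10083*(1/30116) = -251510352*1/30116 = -62877588/7529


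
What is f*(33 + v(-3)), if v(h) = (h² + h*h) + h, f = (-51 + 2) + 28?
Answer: -1008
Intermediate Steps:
f = -21 (f = -49 + 28 = -21)
v(h) = h + 2*h² (v(h) = (h² + h²) + h = 2*h² + h = h + 2*h²)
f*(33 + v(-3)) = -21*(33 - 3*(1 + 2*(-3))) = -21*(33 - 3*(1 - 6)) = -21*(33 - 3*(-5)) = -21*(33 + 15) = -21*48 = -1008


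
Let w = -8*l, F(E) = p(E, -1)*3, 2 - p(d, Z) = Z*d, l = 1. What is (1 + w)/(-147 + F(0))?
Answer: 7/141 ≈ 0.049645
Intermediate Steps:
p(d, Z) = 2 - Z*d
F(E) = 6 + 3*E (F(E) = (2 - 1*(-1)*E)*3 = (2 + E)*3 = 6 + 3*E)
w = -8 (w = -8*1 = -8)
(1 + w)/(-147 + F(0)) = (1 - 8)/(-147 + (6 + 3*0)) = -7/(-147 + (6 + 0)) = -7/(-147 + 6) = -7/(-141) = -1/141*(-7) = 7/141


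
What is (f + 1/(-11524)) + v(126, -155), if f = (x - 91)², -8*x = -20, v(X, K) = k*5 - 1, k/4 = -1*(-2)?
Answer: 22677071/2881 ≈ 7871.3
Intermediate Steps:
k = 8 (k = 4*(-1*(-2)) = 4*2 = 8)
v(X, K) = 39 (v(X, K) = 8*5 - 1 = 40 - 1 = 39)
x = 5/2 (x = -⅛*(-20) = 5/2 ≈ 2.5000)
f = 31329/4 (f = (5/2 - 91)² = (-177/2)² = 31329/4 ≈ 7832.3)
(f + 1/(-11524)) + v(126, -155) = (31329/4 + 1/(-11524)) + 39 = (31329/4 - 1/11524) + 39 = 22564712/2881 + 39 = 22677071/2881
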